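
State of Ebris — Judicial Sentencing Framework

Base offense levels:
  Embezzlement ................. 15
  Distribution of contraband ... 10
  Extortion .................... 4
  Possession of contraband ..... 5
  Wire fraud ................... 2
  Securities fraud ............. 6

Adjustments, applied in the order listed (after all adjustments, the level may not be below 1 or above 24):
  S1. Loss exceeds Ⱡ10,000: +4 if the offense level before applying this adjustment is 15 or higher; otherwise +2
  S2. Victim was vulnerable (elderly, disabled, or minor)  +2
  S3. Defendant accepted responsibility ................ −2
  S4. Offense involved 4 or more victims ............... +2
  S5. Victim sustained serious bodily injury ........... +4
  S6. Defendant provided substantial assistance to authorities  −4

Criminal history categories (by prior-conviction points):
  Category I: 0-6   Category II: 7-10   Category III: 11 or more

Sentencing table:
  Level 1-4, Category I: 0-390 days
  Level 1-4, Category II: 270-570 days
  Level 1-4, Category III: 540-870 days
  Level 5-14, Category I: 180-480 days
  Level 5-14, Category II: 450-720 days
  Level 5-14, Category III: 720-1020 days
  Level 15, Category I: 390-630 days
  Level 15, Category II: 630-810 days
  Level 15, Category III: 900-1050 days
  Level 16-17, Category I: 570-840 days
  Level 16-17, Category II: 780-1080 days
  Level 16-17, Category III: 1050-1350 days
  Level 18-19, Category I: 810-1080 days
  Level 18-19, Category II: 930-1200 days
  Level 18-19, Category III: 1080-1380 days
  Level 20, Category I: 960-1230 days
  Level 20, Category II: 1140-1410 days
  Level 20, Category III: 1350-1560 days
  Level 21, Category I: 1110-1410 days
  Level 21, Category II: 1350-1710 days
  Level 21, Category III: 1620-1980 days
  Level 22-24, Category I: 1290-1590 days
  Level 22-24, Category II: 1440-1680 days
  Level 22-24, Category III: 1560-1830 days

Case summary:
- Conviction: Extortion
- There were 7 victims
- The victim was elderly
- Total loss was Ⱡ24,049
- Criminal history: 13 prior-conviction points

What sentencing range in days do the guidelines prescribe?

720-1020 days

Base offense level for extortion: 4.
S1 applies (level before this adjustment is 4 < 15, so +2): 4 + 2 = 6.
S2 applies: 6 + 2 = 8.
S4 applies: 8 + 2 = 10.
S5 does not apply.
S6 does not apply.
Final offense level: 10.
Criminal history: 13 prior points → Category III (11+).
Level 10 falls in the 5-14 band.
Grid: Level 5-14 × Category III = 720-1020 days.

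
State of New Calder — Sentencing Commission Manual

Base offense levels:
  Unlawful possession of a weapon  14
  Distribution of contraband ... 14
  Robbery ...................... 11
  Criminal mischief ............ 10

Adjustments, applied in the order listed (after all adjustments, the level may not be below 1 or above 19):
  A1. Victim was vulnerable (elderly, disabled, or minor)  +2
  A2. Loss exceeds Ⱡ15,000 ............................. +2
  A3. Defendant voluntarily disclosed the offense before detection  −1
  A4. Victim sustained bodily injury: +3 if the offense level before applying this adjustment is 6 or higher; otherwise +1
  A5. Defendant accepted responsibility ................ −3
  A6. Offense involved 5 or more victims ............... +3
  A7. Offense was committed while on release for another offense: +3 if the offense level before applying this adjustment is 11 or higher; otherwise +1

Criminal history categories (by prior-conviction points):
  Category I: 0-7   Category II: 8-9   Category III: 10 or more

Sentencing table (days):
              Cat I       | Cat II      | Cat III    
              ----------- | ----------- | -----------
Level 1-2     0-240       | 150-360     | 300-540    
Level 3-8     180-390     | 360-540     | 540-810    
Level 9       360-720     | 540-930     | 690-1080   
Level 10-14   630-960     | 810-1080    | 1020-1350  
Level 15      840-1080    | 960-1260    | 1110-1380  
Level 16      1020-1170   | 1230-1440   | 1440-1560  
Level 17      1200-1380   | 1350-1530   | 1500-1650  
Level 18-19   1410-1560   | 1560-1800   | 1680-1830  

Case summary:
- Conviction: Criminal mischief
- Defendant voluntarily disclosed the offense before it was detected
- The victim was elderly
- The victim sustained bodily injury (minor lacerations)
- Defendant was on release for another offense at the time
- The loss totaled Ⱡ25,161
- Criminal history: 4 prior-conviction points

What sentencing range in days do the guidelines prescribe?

Base offense level for criminal mischief: 10.
A1 applies: 10 + 2 = 12.
A2 applies: 12 + 2 = 14.
A3 applies: 14 − 1 = 13.
A4 applies (level before this adjustment is 13 ≥ 6, so +3): 13 + 3 = 16.
A6 does not apply.
A7 applies (level before this adjustment is 16 ≥ 11, so +3): 16 + 3 = 19.
Final offense level: 19.
Criminal history: 4 prior points → Category I (0-7).
Level 19 falls in the 18-19 band.
Grid: Level 18-19 × Category I = 1410-1560 days.

1410-1560 days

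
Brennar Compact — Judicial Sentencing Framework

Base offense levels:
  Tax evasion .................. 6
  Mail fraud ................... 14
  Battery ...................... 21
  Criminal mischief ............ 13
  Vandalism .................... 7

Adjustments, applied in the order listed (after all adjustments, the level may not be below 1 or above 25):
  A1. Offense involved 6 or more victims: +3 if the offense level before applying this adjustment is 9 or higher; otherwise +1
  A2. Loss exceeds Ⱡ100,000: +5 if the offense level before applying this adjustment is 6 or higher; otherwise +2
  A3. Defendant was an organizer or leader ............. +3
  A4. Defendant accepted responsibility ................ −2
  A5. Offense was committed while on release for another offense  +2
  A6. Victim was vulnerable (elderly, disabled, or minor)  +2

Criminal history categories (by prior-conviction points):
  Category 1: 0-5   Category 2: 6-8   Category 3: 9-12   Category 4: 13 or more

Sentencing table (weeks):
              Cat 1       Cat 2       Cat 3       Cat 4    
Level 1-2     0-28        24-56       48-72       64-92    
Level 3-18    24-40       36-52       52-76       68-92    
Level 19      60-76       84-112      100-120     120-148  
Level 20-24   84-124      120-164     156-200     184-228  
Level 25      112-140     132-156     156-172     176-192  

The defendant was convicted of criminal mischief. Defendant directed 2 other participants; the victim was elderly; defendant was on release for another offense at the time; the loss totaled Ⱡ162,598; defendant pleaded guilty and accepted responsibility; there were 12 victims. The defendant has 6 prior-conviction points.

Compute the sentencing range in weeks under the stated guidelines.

Base offense level for criminal mischief: 13.
A1 applies (level before this adjustment is 13 ≥ 9, so +3): 13 + 3 = 16.
A2 applies (level before this adjustment is 16 ≥ 6, so +5): 16 + 5 = 21.
A3 applies: 21 + 3 = 24.
A4 applies: 24 − 2 = 22.
A5 applies: 22 + 2 = 24.
A6 applies: 24 + 2 = 26.
Level 26 exceeds the maximum of 25; capped at 25.
Final offense level: 25.
Criminal history: 6 prior points → Category 2 (6-8).
Level 25 falls in the 25 band.
Grid: Level 25 × Category 2 = 132-156 weeks.

132-156 weeks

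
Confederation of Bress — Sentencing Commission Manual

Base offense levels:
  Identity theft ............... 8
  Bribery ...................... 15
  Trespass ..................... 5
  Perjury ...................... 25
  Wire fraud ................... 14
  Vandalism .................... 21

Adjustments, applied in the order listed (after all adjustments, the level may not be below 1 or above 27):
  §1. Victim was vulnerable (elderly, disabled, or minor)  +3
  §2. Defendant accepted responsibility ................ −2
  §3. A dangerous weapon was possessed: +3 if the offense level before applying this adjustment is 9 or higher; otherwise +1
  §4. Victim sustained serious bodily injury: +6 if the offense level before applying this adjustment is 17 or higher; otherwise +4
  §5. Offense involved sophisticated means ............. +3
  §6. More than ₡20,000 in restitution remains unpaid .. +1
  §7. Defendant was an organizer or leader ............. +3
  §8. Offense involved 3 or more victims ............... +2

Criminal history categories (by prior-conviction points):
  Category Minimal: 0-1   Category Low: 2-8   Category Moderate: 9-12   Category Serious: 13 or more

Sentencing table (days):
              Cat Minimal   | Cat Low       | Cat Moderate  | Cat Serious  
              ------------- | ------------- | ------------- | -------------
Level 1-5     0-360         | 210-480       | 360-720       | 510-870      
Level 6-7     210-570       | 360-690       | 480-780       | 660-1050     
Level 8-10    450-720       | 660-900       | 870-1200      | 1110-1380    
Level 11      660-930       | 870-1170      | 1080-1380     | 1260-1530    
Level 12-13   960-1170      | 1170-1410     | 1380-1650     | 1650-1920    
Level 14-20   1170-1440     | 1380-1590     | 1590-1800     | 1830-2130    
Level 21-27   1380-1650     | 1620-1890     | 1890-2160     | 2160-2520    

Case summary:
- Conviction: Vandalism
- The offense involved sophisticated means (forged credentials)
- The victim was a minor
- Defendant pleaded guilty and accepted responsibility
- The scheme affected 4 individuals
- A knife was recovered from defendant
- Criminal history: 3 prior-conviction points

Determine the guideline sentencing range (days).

1620-1890 days

Base offense level for vandalism: 21.
§1 applies: 21 + 3 = 24.
§2 applies: 24 − 2 = 22.
§3 applies (level before this adjustment is 22 ≥ 9, so +3): 22 + 3 = 25.
§5 applies: 25 + 3 = 28.
§6 does not apply.
§8 applies: 28 + 2 = 30.
Level 30 exceeds the maximum of 27; capped at 27.
Final offense level: 27.
Criminal history: 3 prior points → Category Low (2-8).
Level 27 falls in the 21-27 band.
Grid: Level 21-27 × Category Low = 1620-1890 days.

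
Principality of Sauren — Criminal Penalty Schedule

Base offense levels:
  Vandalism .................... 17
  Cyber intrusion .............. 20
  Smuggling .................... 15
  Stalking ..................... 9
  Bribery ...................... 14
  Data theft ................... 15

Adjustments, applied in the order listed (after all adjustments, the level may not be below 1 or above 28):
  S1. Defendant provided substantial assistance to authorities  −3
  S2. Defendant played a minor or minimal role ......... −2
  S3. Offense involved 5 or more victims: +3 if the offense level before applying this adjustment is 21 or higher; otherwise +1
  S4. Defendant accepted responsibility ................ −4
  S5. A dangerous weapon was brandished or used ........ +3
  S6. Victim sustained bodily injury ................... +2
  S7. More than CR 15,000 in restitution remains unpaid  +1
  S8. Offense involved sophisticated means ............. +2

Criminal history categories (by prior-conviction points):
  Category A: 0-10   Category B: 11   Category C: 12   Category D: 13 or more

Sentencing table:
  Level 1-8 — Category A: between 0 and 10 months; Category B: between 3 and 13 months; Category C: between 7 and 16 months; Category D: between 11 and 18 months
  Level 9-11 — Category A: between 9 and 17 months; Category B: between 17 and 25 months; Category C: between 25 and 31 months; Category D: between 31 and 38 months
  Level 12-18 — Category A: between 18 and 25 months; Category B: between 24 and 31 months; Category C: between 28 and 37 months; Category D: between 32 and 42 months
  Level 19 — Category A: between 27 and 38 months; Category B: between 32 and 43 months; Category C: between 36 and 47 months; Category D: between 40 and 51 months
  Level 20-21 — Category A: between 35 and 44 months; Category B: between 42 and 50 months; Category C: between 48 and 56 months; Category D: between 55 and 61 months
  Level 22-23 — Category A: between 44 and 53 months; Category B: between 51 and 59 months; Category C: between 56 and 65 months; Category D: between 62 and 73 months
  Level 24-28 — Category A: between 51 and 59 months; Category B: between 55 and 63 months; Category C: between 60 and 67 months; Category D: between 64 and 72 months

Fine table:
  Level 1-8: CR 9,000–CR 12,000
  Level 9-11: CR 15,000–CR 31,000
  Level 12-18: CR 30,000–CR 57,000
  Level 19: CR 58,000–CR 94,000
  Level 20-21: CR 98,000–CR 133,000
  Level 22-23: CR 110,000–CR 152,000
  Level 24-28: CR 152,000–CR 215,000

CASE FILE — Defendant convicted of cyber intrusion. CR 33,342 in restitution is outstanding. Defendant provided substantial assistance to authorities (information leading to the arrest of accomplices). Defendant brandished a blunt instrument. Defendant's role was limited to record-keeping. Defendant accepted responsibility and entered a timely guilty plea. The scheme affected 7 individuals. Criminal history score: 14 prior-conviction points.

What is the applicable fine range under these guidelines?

Base offense level for cyber intrusion: 20.
S1 applies: 20 − 3 = 17.
S2 applies: 17 − 2 = 15.
S3 applies (level before this adjustment is 15 < 21, so +1): 15 + 1 = 16.
S4 applies: 16 − 4 = 12.
S5 applies: 12 + 3 = 15.
S6 does not apply.
S7 applies: 15 + 1 = 16.
S8 does not apply.
Final offense level: 16.
Level 16 falls in the 12-18 band.
Fine table: Level 12-18 → CR 30,000–CR 57,000.

CR 30,000–CR 57,000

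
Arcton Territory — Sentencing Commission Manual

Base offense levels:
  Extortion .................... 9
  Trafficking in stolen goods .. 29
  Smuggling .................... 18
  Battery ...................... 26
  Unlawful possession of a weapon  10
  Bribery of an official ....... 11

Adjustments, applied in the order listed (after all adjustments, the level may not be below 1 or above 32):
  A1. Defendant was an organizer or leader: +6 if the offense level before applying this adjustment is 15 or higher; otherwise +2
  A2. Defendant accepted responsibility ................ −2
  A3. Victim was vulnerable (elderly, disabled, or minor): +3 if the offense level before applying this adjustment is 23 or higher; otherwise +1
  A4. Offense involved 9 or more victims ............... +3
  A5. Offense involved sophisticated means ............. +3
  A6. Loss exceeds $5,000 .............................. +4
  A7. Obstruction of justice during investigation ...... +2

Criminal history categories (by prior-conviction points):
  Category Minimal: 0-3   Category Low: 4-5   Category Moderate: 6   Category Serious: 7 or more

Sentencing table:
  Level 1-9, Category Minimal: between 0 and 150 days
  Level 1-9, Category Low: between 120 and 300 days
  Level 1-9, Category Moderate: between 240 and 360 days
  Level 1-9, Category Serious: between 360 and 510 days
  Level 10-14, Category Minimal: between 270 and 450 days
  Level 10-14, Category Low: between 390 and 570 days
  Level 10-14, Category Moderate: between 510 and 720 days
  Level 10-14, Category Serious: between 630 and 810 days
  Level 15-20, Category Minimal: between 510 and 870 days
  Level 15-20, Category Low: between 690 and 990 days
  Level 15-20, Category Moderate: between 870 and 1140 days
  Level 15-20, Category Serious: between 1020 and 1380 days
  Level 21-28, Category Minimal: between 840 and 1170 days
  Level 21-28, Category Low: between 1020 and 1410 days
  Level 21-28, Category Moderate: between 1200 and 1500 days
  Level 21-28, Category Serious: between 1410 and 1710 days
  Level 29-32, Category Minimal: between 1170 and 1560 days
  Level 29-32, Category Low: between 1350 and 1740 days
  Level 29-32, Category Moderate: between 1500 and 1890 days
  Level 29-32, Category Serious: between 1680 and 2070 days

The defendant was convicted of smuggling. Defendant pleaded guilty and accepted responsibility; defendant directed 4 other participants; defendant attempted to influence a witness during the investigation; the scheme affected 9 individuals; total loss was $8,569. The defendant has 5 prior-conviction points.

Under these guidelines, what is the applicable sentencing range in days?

1350-1740 days

Base offense level for smuggling: 18.
A1 applies (level before this adjustment is 18 ≥ 15, so +6): 18 + 6 = 24.
A2 applies: 24 − 2 = 22.
A4 applies: 22 + 3 = 25.
A5 does not apply.
A6 applies: 25 + 4 = 29.
A7 applies: 29 + 2 = 31.
Final offense level: 31.
Criminal history: 5 prior points → Category Low (4-5).
Level 31 falls in the 29-32 band.
Grid: Level 29-32 × Category Low = 1350-1740 days.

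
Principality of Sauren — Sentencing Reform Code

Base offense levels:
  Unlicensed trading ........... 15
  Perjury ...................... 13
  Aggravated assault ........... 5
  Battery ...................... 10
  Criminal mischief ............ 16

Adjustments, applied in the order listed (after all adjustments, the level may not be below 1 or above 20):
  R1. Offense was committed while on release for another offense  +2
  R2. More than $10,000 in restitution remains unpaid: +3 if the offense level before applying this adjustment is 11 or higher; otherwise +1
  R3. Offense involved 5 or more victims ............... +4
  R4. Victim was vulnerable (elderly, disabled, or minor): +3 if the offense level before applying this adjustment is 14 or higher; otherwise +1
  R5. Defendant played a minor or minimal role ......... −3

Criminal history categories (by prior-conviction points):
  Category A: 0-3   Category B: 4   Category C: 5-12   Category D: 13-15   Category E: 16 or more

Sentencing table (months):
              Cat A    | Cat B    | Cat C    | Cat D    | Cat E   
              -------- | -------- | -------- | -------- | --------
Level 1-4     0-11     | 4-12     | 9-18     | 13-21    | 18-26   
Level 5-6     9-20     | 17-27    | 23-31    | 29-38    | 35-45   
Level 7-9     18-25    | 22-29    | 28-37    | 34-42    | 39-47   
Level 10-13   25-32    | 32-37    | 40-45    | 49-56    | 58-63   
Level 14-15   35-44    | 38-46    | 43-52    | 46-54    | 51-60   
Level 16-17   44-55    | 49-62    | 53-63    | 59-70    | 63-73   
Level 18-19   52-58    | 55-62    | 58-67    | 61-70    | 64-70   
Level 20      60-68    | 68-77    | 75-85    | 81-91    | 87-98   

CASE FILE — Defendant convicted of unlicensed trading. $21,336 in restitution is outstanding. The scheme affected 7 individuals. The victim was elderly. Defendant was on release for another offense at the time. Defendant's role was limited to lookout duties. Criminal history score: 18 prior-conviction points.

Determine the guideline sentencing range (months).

Base offense level for unlicensed trading: 15.
R1 applies: 15 + 2 = 17.
R2 applies (level before this adjustment is 17 ≥ 11, so +3): 17 + 3 = 20.
R3 applies: 20 + 4 = 24.
R4 applies (level before this adjustment is 24 ≥ 14, so +3): 24 + 3 = 27.
R5 applies: 27 − 3 = 24.
Level 24 exceeds the maximum of 20; capped at 20.
Final offense level: 20.
Criminal history: 18 prior points → Category E (16+).
Level 20 falls in the 20 band.
Grid: Level 20 × Category E = 87-98 months.

87-98 months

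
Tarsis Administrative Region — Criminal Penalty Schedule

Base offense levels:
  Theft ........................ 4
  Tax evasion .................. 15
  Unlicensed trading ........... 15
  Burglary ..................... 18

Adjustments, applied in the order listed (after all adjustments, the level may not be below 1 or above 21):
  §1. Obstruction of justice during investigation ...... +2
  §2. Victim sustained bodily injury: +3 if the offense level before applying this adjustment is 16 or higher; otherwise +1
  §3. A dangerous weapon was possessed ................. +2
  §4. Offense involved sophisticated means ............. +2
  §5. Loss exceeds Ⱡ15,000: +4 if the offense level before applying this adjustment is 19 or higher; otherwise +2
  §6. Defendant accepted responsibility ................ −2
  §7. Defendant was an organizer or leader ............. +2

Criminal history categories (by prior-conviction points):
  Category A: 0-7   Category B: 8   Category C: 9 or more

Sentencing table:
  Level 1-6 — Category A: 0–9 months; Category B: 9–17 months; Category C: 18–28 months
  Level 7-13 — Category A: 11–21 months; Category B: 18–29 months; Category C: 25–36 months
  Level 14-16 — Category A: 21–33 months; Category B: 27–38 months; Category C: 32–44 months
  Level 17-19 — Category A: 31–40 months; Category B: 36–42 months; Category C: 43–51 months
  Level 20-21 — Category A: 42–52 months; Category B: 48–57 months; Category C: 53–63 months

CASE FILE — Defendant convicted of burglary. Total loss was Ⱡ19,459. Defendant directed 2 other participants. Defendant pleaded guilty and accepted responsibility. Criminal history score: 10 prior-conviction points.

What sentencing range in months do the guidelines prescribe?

53-63 months

Base offense level for burglary: 18.
§1 does not apply.
§4 does not apply.
§5 applies (level before this adjustment is 18 < 19, so +2): 18 + 2 = 20.
§6 applies: 20 − 2 = 18.
§7 applies: 18 + 2 = 20.
Final offense level: 20.
Criminal history: 10 prior points → Category C (9+).
Level 20 falls in the 20-21 band.
Grid: Level 20-21 × Category C = 53-63 months.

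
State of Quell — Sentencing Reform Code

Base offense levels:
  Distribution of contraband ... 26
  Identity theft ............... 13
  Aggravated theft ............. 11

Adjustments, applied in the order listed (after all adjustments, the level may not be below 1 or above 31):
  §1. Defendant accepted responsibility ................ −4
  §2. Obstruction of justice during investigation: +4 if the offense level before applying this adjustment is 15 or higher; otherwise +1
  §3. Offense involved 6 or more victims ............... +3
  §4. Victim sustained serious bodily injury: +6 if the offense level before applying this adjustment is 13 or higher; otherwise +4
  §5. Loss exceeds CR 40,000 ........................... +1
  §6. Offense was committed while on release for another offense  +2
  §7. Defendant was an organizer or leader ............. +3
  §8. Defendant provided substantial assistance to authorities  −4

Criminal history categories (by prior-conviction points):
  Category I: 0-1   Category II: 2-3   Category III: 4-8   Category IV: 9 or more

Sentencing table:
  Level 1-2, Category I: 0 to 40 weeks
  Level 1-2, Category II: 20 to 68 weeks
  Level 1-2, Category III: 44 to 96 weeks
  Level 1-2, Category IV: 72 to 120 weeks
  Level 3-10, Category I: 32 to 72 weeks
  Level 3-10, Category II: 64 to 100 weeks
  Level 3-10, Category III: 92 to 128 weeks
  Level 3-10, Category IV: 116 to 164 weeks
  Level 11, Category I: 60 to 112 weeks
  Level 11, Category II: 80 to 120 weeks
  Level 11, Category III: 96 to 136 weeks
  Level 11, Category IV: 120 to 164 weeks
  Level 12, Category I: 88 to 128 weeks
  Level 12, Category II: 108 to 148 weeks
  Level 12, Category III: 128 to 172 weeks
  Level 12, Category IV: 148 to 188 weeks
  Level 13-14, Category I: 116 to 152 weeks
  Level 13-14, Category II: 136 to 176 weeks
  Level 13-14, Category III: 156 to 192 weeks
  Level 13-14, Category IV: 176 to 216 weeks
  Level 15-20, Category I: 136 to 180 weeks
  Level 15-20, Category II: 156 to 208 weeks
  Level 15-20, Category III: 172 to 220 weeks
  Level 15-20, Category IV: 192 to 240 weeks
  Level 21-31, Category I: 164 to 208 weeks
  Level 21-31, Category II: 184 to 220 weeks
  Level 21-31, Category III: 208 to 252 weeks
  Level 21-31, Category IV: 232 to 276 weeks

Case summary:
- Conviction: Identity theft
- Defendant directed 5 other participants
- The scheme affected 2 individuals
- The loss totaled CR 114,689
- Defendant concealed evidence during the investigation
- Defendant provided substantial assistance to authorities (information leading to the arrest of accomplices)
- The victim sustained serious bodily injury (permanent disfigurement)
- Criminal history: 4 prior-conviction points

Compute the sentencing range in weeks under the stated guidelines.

Base offense level for identity theft: 13.
§1 does not apply.
§2 applies (level before this adjustment is 13 < 15, so +1): 13 + 1 = 14.
§4 applies (level before this adjustment is 14 ≥ 13, so +6): 14 + 6 = 20.
§5 applies: 20 + 1 = 21.
§6 does not apply.
§7 applies: 21 + 3 = 24.
§8 applies: 24 − 4 = 20.
Final offense level: 20.
Criminal history: 4 prior points → Category III (4-8).
Level 20 falls in the 15-20 band.
Grid: Level 15-20 × Category III = 172-220 weeks.

172-220 weeks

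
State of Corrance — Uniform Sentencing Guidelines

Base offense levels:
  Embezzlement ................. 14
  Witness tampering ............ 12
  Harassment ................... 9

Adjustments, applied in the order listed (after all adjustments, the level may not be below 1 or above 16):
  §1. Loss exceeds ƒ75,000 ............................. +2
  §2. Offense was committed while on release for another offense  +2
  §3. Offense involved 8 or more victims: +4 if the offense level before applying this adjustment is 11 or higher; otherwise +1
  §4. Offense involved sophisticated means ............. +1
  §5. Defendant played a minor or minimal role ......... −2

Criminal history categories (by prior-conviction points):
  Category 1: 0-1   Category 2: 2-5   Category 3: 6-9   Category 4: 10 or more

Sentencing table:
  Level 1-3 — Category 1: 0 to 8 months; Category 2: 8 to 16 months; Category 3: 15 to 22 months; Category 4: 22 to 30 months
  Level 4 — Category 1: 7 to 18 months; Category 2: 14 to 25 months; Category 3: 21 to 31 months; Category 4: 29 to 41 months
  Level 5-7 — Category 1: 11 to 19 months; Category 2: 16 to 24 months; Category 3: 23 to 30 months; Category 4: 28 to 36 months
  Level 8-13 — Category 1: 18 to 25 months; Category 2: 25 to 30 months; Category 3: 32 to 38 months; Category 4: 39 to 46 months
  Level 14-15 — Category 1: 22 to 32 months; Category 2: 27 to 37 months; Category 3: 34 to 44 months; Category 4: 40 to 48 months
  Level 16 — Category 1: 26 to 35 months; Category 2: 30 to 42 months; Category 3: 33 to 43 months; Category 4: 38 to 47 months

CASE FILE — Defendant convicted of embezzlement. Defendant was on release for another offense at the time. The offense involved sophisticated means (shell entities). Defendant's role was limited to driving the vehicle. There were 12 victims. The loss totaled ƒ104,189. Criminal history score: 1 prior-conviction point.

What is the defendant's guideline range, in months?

26-35 months

Base offense level for embezzlement: 14.
§1 applies: 14 + 2 = 16.
§2 applies: 16 + 2 = 18.
§3 applies (level before this adjustment is 18 ≥ 11, so +4): 18 + 4 = 22.
§4 applies: 22 + 1 = 23.
§5 applies: 23 − 2 = 21.
Level 21 exceeds the maximum of 16; capped at 16.
Final offense level: 16.
Criminal history: 1 prior point → Category 1 (0-1).
Level 16 falls in the 16 band.
Grid: Level 16 × Category 1 = 26-35 months.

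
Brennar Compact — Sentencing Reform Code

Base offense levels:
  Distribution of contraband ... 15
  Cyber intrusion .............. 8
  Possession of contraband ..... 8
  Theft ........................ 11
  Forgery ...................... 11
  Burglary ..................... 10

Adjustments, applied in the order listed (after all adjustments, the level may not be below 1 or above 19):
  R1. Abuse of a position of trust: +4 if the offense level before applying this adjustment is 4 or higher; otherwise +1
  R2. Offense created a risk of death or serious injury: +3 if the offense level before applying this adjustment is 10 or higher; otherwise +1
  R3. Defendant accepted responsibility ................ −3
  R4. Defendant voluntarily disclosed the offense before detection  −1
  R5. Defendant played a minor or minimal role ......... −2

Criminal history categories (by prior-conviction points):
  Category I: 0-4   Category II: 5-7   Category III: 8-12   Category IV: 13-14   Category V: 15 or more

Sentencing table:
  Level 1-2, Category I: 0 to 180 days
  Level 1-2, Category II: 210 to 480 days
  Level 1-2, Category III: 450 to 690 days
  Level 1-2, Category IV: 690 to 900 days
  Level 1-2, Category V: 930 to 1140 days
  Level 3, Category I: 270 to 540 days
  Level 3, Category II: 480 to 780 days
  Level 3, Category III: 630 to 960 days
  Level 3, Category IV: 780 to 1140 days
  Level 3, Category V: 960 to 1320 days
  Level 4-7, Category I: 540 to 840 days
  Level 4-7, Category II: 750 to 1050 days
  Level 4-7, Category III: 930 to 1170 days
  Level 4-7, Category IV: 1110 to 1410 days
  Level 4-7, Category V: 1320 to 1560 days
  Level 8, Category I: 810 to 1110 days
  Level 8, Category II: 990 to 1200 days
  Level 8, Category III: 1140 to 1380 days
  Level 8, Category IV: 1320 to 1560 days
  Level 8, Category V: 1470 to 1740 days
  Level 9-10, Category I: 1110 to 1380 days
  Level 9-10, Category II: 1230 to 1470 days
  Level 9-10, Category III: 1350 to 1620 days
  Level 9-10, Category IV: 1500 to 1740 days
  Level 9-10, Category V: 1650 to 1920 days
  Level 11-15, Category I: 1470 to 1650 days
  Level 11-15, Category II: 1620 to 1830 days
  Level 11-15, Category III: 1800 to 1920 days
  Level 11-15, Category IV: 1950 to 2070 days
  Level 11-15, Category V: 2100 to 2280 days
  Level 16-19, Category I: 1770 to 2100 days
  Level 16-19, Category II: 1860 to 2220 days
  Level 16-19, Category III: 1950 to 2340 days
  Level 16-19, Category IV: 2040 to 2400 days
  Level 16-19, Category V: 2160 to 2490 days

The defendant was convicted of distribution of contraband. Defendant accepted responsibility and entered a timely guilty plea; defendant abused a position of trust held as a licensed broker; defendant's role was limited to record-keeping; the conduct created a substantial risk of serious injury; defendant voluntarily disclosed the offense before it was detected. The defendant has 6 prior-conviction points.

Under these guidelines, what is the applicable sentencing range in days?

1860-2220 days

Base offense level for distribution of contraband: 15.
R1 applies (level before this adjustment is 15 ≥ 4, so +4): 15 + 4 = 19.
R2 applies (level before this adjustment is 19 ≥ 10, so +3): 19 + 3 = 22.
R3 applies: 22 − 3 = 19.
R4 applies: 19 − 1 = 18.
R5 applies: 18 − 2 = 16.
Final offense level: 16.
Criminal history: 6 prior points → Category II (5-7).
Level 16 falls in the 16-19 band.
Grid: Level 16-19 × Category II = 1860-2220 days.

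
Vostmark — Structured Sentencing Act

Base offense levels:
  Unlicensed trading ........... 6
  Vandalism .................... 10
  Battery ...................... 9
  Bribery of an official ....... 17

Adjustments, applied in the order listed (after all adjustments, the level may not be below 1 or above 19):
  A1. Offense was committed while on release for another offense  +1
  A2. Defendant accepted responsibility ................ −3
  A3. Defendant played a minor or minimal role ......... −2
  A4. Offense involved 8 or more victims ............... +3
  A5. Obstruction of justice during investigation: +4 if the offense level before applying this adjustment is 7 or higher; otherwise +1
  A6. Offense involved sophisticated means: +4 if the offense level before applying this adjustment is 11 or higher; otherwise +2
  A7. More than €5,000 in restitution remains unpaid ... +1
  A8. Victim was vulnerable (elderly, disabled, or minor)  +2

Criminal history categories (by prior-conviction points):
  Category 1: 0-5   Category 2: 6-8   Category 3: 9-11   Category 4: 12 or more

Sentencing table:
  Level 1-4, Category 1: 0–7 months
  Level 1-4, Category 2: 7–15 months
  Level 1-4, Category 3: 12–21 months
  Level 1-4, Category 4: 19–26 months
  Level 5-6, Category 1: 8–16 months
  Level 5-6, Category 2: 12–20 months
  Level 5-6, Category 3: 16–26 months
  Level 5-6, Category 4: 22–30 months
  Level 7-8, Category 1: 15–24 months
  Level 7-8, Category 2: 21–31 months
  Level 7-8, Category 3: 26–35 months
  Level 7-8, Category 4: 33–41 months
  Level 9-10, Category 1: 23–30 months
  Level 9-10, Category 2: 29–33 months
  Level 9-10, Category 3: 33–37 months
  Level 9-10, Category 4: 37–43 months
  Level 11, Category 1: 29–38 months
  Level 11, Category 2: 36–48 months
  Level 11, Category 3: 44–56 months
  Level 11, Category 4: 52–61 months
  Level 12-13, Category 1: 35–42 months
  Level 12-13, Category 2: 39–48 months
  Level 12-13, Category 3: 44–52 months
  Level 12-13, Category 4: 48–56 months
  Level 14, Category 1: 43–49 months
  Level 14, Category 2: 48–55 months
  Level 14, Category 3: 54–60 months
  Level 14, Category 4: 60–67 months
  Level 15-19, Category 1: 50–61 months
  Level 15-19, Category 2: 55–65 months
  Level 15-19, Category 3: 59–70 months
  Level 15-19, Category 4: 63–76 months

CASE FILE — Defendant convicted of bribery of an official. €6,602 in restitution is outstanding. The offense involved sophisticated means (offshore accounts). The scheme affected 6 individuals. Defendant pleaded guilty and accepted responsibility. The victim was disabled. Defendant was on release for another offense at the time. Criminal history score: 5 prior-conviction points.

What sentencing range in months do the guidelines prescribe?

Base offense level for bribery of an official: 17.
A1 applies: 17 + 1 = 18.
A2 applies: 18 − 3 = 15.
A4 does not apply.
A5 does not apply.
A6 applies (level before this adjustment is 15 ≥ 11, so +4): 15 + 4 = 19.
A7 applies: 19 + 1 = 20.
A8 applies: 20 + 2 = 22.
Level 22 exceeds the maximum of 19; capped at 19.
Final offense level: 19.
Criminal history: 5 prior points → Category 1 (0-5).
Level 19 falls in the 15-19 band.
Grid: Level 15-19 × Category 1 = 50-61 months.

50-61 months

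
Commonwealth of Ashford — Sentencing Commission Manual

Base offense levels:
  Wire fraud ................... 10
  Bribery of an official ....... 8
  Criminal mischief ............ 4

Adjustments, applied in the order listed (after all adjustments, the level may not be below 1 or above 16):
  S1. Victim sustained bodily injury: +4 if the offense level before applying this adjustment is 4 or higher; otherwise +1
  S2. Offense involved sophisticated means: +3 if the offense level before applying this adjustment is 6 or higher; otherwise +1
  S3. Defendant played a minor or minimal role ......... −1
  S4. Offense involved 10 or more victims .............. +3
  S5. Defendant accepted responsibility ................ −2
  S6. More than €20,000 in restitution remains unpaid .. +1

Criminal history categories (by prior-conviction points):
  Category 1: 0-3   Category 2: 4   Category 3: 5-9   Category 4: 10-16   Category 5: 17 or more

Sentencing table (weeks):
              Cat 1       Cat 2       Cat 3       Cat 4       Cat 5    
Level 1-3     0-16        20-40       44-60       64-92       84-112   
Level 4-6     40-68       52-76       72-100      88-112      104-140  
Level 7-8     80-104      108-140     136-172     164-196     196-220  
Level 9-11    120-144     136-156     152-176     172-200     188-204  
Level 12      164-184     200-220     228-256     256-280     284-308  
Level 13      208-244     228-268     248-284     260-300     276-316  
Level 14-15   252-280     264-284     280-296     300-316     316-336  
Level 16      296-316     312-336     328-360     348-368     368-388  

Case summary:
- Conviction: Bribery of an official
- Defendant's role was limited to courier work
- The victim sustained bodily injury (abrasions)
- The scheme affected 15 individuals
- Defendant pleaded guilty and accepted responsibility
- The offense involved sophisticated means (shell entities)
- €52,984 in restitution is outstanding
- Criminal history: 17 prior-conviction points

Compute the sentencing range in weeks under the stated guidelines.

Base offense level for bribery of an official: 8.
S1 applies (level before this adjustment is 8 ≥ 4, so +4): 8 + 4 = 12.
S2 applies (level before this adjustment is 12 ≥ 6, so +3): 12 + 3 = 15.
S3 applies: 15 − 1 = 14.
S4 applies: 14 + 3 = 17.
S5 applies: 17 − 2 = 15.
S6 applies: 15 + 1 = 16.
Final offense level: 16.
Criminal history: 17 prior points → Category 5 (17+).
Level 16 falls in the 16 band.
Grid: Level 16 × Category 5 = 368-388 weeks.

368-388 weeks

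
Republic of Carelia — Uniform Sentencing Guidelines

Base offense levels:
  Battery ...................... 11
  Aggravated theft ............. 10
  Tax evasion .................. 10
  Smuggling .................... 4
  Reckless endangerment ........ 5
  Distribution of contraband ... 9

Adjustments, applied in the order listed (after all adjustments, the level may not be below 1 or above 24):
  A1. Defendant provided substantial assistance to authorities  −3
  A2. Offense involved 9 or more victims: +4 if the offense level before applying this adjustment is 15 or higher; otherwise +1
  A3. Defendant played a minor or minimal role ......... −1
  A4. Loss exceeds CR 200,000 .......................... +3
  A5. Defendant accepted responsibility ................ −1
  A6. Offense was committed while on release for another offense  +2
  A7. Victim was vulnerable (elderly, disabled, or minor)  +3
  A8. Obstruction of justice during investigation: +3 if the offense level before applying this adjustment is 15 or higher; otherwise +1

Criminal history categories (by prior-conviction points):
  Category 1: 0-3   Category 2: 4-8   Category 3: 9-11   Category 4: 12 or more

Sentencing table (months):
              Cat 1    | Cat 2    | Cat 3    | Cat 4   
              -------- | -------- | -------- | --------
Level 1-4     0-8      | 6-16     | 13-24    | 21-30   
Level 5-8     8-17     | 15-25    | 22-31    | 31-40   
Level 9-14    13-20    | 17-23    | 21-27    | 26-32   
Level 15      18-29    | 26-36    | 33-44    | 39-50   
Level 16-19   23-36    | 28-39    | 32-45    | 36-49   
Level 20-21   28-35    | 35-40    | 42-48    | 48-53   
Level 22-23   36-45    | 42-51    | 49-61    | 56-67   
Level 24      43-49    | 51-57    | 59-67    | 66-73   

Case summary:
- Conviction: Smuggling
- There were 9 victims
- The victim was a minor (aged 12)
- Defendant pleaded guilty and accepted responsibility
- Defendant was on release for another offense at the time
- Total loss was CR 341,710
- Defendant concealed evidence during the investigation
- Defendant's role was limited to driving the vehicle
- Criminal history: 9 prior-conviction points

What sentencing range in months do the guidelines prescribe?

21-27 months

Base offense level for smuggling: 4.
A2 applies (level before this adjustment is 4 < 15, so +1): 4 + 1 = 5.
A3 applies: 5 − 1 = 4.
A4 applies: 4 + 3 = 7.
A5 applies: 7 − 1 = 6.
A6 applies: 6 + 2 = 8.
A7 applies: 8 + 3 = 11.
A8 applies (level before this adjustment is 11 < 15, so +1): 11 + 1 = 12.
Final offense level: 12.
Criminal history: 9 prior points → Category 3 (9-11).
Level 12 falls in the 9-14 band.
Grid: Level 9-14 × Category 3 = 21-27 months.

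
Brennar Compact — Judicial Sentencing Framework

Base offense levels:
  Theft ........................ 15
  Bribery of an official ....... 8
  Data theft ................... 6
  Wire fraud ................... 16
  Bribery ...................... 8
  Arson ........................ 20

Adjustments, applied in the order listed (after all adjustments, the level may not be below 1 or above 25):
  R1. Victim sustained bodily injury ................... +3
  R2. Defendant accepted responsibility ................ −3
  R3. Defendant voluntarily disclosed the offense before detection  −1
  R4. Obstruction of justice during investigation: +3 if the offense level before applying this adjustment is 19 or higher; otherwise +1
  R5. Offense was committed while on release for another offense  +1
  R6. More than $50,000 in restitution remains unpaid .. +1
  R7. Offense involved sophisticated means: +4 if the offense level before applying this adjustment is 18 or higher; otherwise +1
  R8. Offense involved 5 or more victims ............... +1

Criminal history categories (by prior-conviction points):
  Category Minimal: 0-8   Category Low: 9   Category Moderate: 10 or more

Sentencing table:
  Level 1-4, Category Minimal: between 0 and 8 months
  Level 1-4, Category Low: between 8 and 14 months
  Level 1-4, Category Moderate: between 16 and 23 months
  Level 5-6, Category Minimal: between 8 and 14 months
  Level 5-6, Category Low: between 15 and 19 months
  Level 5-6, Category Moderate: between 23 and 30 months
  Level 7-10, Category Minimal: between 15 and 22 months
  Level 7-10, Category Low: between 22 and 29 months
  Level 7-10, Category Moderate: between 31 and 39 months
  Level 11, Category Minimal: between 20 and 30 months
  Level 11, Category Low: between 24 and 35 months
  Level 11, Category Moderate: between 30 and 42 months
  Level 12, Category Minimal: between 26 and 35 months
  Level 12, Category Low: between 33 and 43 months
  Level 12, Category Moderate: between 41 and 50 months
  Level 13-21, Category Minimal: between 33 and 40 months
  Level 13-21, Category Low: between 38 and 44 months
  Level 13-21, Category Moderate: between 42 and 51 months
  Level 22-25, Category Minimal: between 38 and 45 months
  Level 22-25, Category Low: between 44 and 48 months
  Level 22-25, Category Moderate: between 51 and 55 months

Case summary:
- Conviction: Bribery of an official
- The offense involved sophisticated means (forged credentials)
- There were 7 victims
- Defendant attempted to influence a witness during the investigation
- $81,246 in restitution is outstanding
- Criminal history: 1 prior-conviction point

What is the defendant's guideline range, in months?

Base offense level for bribery of an official: 8.
R1 does not apply.
R4 applies (level before this adjustment is 8 < 19, so +1): 8 + 1 = 9.
R6 applies: 9 + 1 = 10.
R7 applies (level before this adjustment is 10 < 18, so +1): 10 + 1 = 11.
R8 applies: 11 + 1 = 12.
Final offense level: 12.
Criminal history: 1 prior point → Category Minimal (0-8).
Level 12 falls in the 12 band.
Grid: Level 12 × Category Minimal = 26-35 months.

26-35 months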